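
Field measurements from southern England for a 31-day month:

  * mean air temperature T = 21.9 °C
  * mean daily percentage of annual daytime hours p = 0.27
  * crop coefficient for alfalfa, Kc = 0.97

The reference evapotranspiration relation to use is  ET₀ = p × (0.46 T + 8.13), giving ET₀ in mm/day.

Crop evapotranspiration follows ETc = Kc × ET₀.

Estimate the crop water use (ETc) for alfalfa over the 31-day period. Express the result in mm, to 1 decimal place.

147.8 mm

ET₀ = 0.27 × (0.46 × 21.9 + 8.13) = 0.27 × 18.204 = 4.9151 mm/d
ETc = Kc × ET₀ = 0.97 × 4.9151 = 4.7676 mm/d
Over 31 days: 4.7676 × 31 = 147.796 mm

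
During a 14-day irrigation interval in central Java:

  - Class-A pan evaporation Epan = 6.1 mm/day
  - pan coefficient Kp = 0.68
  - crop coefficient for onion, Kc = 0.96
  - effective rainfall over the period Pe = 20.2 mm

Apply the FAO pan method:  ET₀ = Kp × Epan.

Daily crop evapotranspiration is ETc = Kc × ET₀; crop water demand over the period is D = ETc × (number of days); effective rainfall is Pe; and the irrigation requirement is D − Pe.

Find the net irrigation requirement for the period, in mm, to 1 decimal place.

35.5 mm

ET₀ = 0.68 × 6.1 = 4.1480 mm/d
ETc = Kc × ET₀ = 0.96 × 4.1480 = 3.9821 mm/d
Crop demand D = ETc × 14 d = 3.9821 × 14 = 55.749 mm
D − Pe = 55.749 − 20.2 = 35.549 mm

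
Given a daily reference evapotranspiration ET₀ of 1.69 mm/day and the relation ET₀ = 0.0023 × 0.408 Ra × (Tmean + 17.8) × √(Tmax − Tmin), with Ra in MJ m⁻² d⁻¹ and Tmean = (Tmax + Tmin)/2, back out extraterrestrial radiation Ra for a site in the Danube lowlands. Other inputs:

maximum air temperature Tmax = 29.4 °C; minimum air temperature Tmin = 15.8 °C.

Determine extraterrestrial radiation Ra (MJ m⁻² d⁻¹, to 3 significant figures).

12.1 MJ m⁻² d⁻¹

Tmean = (29.4+15.8)/2 = 22.60 °C; ΔT = 13.6
Ra = ET₀ / [0.0023 × 0.408 × (Tmean+17.8) × √ΔT]
   = 1.69 / (0.0023 × 0.408 × 40.40 × 3.6878) = 12.088 MJ m⁻² d⁻¹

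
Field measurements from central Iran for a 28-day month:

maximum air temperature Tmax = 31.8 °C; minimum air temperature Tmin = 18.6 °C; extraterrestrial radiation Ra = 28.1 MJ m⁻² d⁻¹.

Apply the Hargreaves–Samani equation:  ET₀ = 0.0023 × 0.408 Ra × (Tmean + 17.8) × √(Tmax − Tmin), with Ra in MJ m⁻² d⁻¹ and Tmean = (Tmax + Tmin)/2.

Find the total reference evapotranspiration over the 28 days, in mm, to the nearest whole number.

Tmean = (31.8 + 18.6)/2 = 25.20 °C
0.408 Ra = 0.408 × 28.1 = 11.4648 mm/d equivalent
ET₀ = 0.0023 × 11.4648 × (25.20 + 17.8) × √13.2 = 0.0023 × 11.4648 × 43.00 × 3.6332 = 4.1196 mm/d
Over 28 days: 4.1196 × 28 = 115.349 mm

115 mm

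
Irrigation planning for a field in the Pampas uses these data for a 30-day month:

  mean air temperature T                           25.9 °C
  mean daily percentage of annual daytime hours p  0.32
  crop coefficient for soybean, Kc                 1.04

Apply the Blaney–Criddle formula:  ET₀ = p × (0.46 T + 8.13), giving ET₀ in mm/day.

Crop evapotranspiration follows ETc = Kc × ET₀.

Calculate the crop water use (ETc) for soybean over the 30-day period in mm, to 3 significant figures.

ET₀ = 0.32 × (0.46 × 25.9 + 8.13) = 0.32 × 20.044 = 6.4141 mm/d
ETc = Kc × ET₀ = 1.04 × 6.4141 = 6.6707 mm/d
Over 30 days: 6.6707 × 30 = 200.121 mm

200 mm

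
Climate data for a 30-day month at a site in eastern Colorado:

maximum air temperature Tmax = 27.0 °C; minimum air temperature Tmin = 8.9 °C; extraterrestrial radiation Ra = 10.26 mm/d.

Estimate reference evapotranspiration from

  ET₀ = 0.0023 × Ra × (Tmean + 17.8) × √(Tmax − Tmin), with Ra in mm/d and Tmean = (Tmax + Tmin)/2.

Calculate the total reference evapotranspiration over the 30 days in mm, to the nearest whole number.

Tmean = (27.0 + 8.9)/2 = 17.95 °C
ET₀ = 0.0023 × 10.26 × (17.95 + 17.8) × √18.1 = 0.0023 × 10.26 × 35.75 × 4.2544 = 3.5891 mm/d
Over 30 days: 3.5891 × 30 = 107.673 mm

108 mm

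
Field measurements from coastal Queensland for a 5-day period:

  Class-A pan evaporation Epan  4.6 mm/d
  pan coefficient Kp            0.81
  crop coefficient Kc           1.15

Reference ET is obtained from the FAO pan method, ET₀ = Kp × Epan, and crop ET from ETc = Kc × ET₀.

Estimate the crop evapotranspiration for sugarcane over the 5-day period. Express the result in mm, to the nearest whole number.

21 mm

ET₀ = 0.81 × 4.6 = 3.7260 mm/d
ETc = Kc × ET₀ = 1.15 × 3.7260 = 4.2849 mm/d
Over 5 days: 4.2849 × 5 = 21.425 mm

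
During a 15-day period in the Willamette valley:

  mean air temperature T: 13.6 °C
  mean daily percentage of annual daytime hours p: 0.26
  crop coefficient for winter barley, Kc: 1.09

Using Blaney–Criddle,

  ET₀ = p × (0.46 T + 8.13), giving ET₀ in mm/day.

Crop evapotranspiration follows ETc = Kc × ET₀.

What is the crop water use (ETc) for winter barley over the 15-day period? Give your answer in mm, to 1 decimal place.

ET₀ = 0.26 × (0.46 × 13.6 + 8.13) = 0.26 × 14.386 = 3.7404 mm/d
ETc = Kc × ET₀ = 1.09 × 3.7404 = 4.0770 mm/d
Over 15 days: 4.0770 × 15 = 61.155 mm

61.2 mm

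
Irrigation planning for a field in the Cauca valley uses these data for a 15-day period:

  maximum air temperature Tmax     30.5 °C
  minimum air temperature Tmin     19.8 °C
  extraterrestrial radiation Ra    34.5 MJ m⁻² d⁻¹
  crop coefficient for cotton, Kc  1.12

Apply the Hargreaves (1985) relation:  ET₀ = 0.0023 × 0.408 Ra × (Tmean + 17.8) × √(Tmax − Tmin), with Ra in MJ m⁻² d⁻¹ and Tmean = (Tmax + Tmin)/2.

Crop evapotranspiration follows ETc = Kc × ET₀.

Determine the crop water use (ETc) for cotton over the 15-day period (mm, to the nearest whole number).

Tmean = (30.5 + 19.8)/2 = 25.15 °C
0.408 Ra = 0.408 × 34.5 = 14.0760 mm/d equivalent
ET₀ = 0.0023 × 14.0760 × (25.15 + 17.8) × √10.7 = 0.0023 × 14.0760 × 42.95 × 3.2711 = 4.5485 mm/d
ETc = Kc × ET₀ = 1.12 × 4.5485 = 5.0943 mm/d
Over 15 days: 5.0943 × 15 = 76.415 mm

76 mm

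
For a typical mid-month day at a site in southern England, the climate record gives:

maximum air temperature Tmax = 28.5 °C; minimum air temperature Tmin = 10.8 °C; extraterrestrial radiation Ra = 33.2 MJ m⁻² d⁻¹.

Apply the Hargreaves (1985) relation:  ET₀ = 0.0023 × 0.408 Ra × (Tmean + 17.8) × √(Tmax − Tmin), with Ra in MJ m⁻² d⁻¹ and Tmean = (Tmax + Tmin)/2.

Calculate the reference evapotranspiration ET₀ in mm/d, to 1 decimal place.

4.9 mm/d

Tmean = (28.5 + 10.8)/2 = 19.65 °C
0.408 Ra = 0.408 × 33.2 = 13.5456 mm/d equivalent
ET₀ = 0.0023 × 13.5456 × (19.65 + 17.8) × √17.7 = 0.0023 × 13.5456 × 37.45 × 4.2071 = 4.9086 mm/d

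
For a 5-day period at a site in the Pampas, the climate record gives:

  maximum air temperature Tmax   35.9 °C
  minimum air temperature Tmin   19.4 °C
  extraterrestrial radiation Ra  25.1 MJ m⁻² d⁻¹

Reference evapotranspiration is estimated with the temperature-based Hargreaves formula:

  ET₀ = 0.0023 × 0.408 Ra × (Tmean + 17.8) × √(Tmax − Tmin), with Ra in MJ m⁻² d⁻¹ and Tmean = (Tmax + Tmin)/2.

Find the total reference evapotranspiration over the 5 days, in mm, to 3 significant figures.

21.7 mm

Tmean = (35.9 + 19.4)/2 = 27.65 °C
0.408 Ra = 0.408 × 25.1 = 10.2408 mm/d equivalent
ET₀ = 0.0023 × 10.2408 × (27.65 + 17.8) × √16.5 = 0.0023 × 10.2408 × 45.45 × 4.0620 = 4.3485 mm/d
Over 5 days: 4.3485 × 5 = 21.743 mm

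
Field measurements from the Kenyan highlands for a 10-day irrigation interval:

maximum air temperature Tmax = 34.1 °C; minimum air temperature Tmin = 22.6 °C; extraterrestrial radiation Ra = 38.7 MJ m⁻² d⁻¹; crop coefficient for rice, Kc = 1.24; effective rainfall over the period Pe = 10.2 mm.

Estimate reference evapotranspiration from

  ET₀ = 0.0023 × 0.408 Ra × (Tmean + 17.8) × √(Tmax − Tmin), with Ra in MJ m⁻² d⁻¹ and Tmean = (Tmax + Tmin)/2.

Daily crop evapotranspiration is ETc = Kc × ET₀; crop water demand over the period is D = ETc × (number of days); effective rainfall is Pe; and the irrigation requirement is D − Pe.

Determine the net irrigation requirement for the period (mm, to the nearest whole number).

60 mm

Tmean = (34.1 + 22.6)/2 = 28.35 °C
0.408 Ra = 0.408 × 38.7 = 15.7896 mm/d equivalent
ET₀ = 0.0023 × 15.7896 × (28.35 + 17.8) × √11.5 = 0.0023 × 15.7896 × 46.15 × 3.3912 = 5.6836 mm/d
ETc = Kc × ET₀ = 1.24 × 5.6836 = 7.0477 mm/d
Crop demand D = ETc × 10 d = 7.0477 × 10 = 70.477 mm
D − Pe = 70.477 − 10.2 = 60.277 mm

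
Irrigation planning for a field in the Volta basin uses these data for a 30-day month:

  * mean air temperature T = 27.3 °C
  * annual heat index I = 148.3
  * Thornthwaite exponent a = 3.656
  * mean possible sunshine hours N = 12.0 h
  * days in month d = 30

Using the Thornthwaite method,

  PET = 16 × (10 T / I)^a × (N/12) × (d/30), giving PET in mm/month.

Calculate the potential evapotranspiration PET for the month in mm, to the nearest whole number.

149 mm

10T/I = 10 × 27.3 / 148.3 = 1.8409
(10T/I)^a = 1.8409^3.656 = 9.3100
Uncorrected PET = 16 × 9.3100 = 148.960 mm
Correction = (N/12)(d/30) = (12.0/12)(30/30) = 1.0000
PET = 148.960 × 1.0000 = 148.960 mm/month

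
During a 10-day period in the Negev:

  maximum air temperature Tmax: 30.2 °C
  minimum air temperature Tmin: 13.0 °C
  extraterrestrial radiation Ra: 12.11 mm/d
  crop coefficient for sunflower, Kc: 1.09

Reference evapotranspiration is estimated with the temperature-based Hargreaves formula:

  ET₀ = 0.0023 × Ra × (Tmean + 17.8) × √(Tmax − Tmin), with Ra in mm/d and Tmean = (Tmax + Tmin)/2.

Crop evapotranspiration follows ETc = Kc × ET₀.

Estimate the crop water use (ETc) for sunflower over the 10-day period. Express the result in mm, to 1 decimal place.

Tmean = (30.2 + 13.0)/2 = 21.60 °C
ET₀ = 0.0023 × 12.11 × (21.60 + 17.8) × √17.2 = 0.0023 × 12.11 × 39.40 × 4.1473 = 4.5513 mm/d
ETc = Kc × ET₀ = 1.09 × 4.5513 = 4.9609 mm/d
Over 10 days: 4.9609 × 10 = 49.609 mm

49.6 mm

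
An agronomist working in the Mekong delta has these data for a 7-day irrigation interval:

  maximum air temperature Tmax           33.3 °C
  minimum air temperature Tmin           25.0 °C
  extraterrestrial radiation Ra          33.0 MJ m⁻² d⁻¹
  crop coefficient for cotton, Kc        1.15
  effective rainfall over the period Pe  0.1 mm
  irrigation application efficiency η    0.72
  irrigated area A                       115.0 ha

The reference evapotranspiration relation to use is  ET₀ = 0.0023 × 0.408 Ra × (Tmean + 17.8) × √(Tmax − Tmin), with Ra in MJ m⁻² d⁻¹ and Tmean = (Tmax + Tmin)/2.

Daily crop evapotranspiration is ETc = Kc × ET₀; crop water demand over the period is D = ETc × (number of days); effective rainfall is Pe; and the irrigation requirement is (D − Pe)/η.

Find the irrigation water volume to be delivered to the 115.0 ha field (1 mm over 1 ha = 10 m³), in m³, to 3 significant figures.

Tmean = (33.3 + 25.0)/2 = 29.15 °C
0.408 Ra = 0.408 × 33.0 = 13.4640 mm/d equivalent
ET₀ = 0.0023 × 13.4640 × (29.15 + 17.8) × √8.3 = 0.0023 × 13.4640 × 46.95 × 2.8810 = 4.1887 mm/d
ETc = Kc × ET₀ = 1.15 × 4.1887 = 4.8170 mm/d
Crop demand D = ETc × 7 d = 4.8170 × 7 = 33.719 mm
D − Pe = 33.719 − 0.1 = 33.619 mm
Gross irrigation = 33.619 / 0.72 = 46.693 mm
Volume = 46.693 mm × 115.0 ha × 10 = 53697.0 m³

53700 m³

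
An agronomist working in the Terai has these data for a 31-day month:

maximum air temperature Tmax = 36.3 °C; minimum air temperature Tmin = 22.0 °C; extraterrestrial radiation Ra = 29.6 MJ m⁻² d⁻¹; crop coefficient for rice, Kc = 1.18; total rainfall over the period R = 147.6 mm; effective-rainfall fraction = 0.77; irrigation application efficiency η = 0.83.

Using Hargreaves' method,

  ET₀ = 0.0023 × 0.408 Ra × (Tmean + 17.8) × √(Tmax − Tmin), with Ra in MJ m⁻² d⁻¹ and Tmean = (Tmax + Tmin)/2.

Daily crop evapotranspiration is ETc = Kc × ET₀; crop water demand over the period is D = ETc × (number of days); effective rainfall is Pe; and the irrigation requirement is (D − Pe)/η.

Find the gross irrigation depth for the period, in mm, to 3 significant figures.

Tmean = (36.3 + 22.0)/2 = 29.15 °C
0.408 Ra = 0.408 × 29.6 = 12.0768 mm/d equivalent
ET₀ = 0.0023 × 12.0768 × (29.15 + 17.8) × √14.3 = 0.0023 × 12.0768 × 46.95 × 3.7815 = 4.9315 mm/d
ETc = Kc × ET₀ = 1.18 × 4.9315 = 5.8192 mm/d
Crop demand D = ETc × 31 d = 5.8192 × 31 = 180.395 mm
Pe = 0.77 × 147.6 = 113.652 mm
D − Pe = 180.395 − 113.652 = 66.743 mm
Gross irrigation = 66.743 / 0.83 = 80.413 mm

80.4 mm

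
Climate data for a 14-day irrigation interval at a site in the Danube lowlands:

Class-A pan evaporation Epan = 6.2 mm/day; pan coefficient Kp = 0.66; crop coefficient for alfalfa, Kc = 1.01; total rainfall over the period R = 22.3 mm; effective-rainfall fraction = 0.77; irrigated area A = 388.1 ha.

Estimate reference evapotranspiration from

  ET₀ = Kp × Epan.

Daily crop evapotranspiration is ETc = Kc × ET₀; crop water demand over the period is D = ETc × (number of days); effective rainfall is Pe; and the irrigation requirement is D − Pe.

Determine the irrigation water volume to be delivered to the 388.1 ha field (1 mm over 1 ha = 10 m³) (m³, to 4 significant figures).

ET₀ = 0.66 × 6.2 = 4.0920 mm/d
ETc = Kc × ET₀ = 1.01 × 4.0920 = 4.1329 mm/d
Crop demand D = ETc × 14 d = 4.1329 × 14 = 57.861 mm
Pe = 0.77 × 22.3 = 17.171 mm
D − Pe = 57.861 − 17.171 = 40.690 mm
Volume = 40.690 mm × 388.1 ha × 10 = 157917.9 m³

157900 m³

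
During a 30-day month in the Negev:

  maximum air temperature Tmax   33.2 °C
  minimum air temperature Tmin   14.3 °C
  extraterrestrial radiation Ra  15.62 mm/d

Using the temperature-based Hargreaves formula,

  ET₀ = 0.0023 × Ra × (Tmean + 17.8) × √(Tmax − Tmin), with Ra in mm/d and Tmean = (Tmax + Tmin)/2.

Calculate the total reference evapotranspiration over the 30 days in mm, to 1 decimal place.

194.7 mm

Tmean = (33.2 + 14.3)/2 = 23.75 °C
ET₀ = 0.0023 × 15.62 × (23.75 + 17.8) × √18.9 = 0.0023 × 15.62 × 41.55 × 4.3474 = 6.4895 mm/d
Over 30 days: 6.4895 × 30 = 194.685 mm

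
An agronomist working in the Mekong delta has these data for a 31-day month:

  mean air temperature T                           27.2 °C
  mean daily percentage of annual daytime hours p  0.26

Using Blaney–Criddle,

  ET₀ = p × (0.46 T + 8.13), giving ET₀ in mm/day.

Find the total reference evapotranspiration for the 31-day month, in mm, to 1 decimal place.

166.4 mm

ET₀ = 0.26 × (0.46 × 27.2 + 8.13) = 0.26 × 20.642 = 5.3669 mm/d
Monthly total = 5.3669 × 31 = 166.374 mm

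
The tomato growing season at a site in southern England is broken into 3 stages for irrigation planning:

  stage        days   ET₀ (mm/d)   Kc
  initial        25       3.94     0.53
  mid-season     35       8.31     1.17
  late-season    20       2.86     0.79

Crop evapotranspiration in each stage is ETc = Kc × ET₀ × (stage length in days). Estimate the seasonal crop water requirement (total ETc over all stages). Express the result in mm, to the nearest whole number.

initial: 0.53 × 3.94 × 25 = 52.21 mm
mid-season: 1.17 × 8.31 × 35 = 340.29 mm
late-season: 0.79 × 2.86 × 20 = 45.19 mm
Seasonal total = 437.69 mm

438 mm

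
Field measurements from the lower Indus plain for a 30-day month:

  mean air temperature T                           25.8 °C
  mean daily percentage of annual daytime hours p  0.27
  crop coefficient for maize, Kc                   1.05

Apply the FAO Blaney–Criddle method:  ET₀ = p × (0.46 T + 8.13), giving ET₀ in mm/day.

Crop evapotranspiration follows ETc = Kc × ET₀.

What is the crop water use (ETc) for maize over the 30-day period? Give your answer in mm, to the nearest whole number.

ET₀ = 0.27 × (0.46 × 25.8 + 8.13) = 0.27 × 19.998 = 5.3995 mm/d
ETc = Kc × ET₀ = 1.05 × 5.3995 = 5.6695 mm/d
Over 30 days: 5.6695 × 30 = 170.085 mm

170 mm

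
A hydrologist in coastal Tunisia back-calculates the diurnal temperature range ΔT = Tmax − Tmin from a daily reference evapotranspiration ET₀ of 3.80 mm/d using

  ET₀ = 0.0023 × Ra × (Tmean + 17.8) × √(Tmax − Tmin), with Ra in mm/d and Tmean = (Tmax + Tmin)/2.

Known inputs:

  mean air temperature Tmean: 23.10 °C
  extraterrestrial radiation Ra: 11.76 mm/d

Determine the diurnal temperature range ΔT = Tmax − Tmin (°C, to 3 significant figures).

√ΔT = ET₀ / [0.0023 × Ra × (Tmean+17.8)] = 3.80 / (0.0023 × 11.76 × 40.90) = 3.4350
ΔT = 3.4350² = 11.799 °C

11.8 °C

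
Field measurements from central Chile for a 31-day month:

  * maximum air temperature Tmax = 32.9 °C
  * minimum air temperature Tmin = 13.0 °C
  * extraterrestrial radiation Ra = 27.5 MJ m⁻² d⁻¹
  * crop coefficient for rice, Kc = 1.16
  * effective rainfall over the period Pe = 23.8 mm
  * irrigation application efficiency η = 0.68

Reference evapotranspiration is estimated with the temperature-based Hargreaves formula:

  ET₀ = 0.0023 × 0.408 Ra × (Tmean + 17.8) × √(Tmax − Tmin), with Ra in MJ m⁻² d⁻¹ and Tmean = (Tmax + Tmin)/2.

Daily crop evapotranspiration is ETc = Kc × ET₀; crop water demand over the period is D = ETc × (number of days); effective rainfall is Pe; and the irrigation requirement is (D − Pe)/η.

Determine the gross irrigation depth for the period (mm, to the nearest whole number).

213 mm

Tmean = (32.9 + 13.0)/2 = 22.95 °C
0.408 Ra = 0.408 × 27.5 = 11.2200 mm/d equivalent
ET₀ = 0.0023 × 11.2200 × (22.95 + 17.8) × √19.9 = 0.0023 × 11.2200 × 40.75 × 4.4609 = 4.6911 mm/d
ETc = Kc × ET₀ = 1.16 × 4.6911 = 5.4417 mm/d
Crop demand D = ETc × 31 d = 5.4417 × 31 = 168.693 mm
D − Pe = 168.693 − 23.8 = 144.893 mm
Gross irrigation = 144.893 / 0.68 = 213.078 mm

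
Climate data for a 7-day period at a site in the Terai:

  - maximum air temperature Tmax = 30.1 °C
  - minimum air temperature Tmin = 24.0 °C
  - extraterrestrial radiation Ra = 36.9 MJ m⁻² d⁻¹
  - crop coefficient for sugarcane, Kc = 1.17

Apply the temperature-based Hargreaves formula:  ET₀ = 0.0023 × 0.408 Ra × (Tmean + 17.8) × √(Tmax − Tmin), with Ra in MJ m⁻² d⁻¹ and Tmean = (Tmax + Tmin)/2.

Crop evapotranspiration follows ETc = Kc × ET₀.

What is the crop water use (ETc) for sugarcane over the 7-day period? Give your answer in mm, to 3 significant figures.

Tmean = (30.1 + 24.0)/2 = 27.05 °C
0.408 Ra = 0.408 × 36.9 = 15.0552 mm/d equivalent
ET₀ = 0.0023 × 15.0552 × (27.05 + 17.8) × √6.1 = 0.0023 × 15.0552 × 44.85 × 2.4698 = 3.8356 mm/d
ETc = Kc × ET₀ = 1.17 × 3.8356 = 4.4877 mm/d
Over 7 days: 4.4877 × 7 = 31.414 mm

31.4 mm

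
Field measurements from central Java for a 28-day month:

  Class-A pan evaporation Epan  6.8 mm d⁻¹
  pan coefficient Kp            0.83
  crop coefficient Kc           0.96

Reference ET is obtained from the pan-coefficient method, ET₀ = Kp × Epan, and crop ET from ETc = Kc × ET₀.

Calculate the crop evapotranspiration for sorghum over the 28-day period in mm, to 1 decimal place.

151.7 mm

ET₀ = 0.83 × 6.8 = 5.6440 mm/d
ETc = Kc × ET₀ = 0.96 × 5.6440 = 5.4182 mm/d
Over 28 days: 5.4182 × 28 = 151.710 mm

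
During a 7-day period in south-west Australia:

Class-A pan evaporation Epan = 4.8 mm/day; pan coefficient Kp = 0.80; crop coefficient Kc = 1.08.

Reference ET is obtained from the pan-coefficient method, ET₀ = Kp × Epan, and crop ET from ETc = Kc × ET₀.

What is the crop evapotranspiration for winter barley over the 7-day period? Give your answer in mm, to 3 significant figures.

29.0 mm

ET₀ = 0.80 × 4.8 = 3.8400 mm/d
ETc = Kc × ET₀ = 1.08 × 3.8400 = 4.1472 mm/d
Over 7 days: 4.1472 × 7 = 29.030 mm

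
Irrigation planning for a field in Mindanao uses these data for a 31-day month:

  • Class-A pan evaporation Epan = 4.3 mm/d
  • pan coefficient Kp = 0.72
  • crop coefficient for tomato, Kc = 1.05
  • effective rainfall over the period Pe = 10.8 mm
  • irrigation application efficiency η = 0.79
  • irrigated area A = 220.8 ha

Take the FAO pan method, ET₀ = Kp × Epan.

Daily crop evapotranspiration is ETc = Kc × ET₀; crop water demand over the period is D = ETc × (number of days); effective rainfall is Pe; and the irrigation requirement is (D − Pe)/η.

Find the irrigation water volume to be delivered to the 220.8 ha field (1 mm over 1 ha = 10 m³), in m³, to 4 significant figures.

251500 m³

ET₀ = 0.72 × 4.3 = 3.0960 mm/d
ETc = Kc × ET₀ = 1.05 × 3.0960 = 3.2508 mm/d
Crop demand D = ETc × 31 d = 3.2508 × 31 = 100.775 mm
D − Pe = 100.775 − 10.8 = 89.975 mm
Gross irrigation = 89.975 / 0.79 = 113.892 mm
Volume = 113.892 mm × 220.8 ha × 10 = 251473.5 m³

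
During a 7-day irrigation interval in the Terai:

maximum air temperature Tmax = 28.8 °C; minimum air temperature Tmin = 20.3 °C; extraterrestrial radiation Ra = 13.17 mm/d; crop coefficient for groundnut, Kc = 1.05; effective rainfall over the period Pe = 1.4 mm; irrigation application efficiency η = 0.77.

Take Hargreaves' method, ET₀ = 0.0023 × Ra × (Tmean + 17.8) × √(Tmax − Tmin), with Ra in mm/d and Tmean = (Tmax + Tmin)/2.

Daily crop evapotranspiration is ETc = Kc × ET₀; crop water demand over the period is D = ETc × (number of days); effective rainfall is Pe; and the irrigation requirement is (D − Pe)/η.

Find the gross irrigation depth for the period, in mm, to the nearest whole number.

34 mm

Tmean = (28.8 + 20.3)/2 = 24.55 °C
ET₀ = 0.0023 × 13.17 × (24.55 + 17.8) × √8.5 = 0.0023 × 13.17 × 42.35 × 2.9155 = 3.7401 mm/d
ETc = Kc × ET₀ = 1.05 × 3.7401 = 3.9271 mm/d
Crop demand D = ETc × 7 d = 3.9271 × 7 = 27.490 mm
D − Pe = 27.490 − 1.4 = 26.090 mm
Gross irrigation = 26.090 / 0.77 = 33.883 mm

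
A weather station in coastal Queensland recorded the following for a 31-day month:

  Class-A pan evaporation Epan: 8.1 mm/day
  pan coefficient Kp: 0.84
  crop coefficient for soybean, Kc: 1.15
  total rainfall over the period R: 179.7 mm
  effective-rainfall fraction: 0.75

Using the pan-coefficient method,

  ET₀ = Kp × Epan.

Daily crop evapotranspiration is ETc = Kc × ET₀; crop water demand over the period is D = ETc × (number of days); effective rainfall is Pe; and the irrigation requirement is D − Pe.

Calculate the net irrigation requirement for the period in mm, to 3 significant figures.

108 mm

ET₀ = 0.84 × 8.1 = 6.8040 mm/d
ETc = Kc × ET₀ = 1.15 × 6.8040 = 7.8246 mm/d
Crop demand D = ETc × 31 d = 7.8246 × 31 = 242.563 mm
Pe = 0.75 × 179.7 = 134.775 mm
D − Pe = 242.563 − 134.775 = 107.788 mm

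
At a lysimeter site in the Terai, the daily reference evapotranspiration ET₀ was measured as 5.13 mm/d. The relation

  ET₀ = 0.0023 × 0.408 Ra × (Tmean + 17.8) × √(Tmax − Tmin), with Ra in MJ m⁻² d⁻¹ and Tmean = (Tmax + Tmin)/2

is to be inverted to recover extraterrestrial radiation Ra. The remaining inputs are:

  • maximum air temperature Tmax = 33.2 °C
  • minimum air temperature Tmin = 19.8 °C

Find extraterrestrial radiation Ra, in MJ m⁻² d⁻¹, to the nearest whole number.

34 MJ m⁻² d⁻¹

Tmean = (33.2+19.8)/2 = 26.50 °C; ΔT = 13.4
Ra = ET₀ / [0.0023 × 0.408 × (Tmean+17.8) × √ΔT]
   = 5.13 / (0.0023 × 0.408 × 44.30 × 3.6606) = 33.711 MJ m⁻² d⁻¹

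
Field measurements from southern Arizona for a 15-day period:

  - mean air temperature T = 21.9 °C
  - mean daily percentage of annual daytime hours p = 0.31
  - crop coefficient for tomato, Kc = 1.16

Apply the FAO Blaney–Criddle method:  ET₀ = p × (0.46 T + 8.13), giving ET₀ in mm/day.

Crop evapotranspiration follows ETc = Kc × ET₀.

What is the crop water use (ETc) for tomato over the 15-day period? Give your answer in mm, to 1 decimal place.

98.2 mm

ET₀ = 0.31 × (0.46 × 21.9 + 8.13) = 0.31 × 18.204 = 5.6432 mm/d
ETc = Kc × ET₀ = 1.16 × 5.6432 = 6.5461 mm/d
Over 15 days: 6.5461 × 15 = 98.192 mm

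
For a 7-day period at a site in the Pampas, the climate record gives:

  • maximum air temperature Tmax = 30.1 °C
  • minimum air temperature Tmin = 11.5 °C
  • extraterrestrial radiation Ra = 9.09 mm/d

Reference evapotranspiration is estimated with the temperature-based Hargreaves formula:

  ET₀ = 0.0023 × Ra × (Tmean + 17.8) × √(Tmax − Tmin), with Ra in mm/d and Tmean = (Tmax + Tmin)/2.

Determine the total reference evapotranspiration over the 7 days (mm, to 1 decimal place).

Tmean = (30.1 + 11.5)/2 = 20.80 °C
ET₀ = 0.0023 × 9.09 × (20.80 + 17.8) × √18.6 = 0.0023 × 9.09 × 38.60 × 4.3128 = 3.4805 mm/d
Over 7 days: 3.4805 × 7 = 24.364 mm

24.4 mm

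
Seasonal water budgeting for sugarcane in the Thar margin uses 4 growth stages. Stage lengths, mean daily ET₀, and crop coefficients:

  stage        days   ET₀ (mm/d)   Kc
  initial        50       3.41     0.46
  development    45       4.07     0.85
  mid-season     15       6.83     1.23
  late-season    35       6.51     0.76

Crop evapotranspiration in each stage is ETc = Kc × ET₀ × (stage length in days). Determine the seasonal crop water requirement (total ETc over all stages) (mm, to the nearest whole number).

initial: 0.46 × 3.41 × 50 = 78.43 mm
development: 0.85 × 4.07 × 45 = 155.68 mm
mid-season: 1.23 × 6.83 × 15 = 126.01 mm
late-season: 0.76 × 6.51 × 35 = 173.17 mm
Seasonal total = 533.29 mm

533 mm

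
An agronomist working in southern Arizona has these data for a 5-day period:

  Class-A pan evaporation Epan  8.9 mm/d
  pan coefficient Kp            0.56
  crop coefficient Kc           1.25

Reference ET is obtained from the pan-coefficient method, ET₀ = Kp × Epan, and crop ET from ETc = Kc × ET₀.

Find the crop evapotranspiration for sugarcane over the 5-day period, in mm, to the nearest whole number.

ET₀ = 0.56 × 8.9 = 4.9840 mm/d
ETc = Kc × ET₀ = 1.25 × 4.9840 = 6.2300 mm/d
Over 5 days: 6.2300 × 5 = 31.150 mm

31 mm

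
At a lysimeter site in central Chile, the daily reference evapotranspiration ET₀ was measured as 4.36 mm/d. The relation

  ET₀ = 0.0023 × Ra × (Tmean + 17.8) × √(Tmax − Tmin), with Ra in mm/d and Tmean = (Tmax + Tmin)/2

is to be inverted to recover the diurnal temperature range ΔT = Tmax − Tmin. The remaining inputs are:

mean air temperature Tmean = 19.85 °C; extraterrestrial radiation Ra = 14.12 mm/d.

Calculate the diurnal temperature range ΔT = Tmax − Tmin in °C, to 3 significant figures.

√ΔT = ET₀ / [0.0023 × Ra × (Tmean+17.8)] = 4.36 / (0.0023 × 14.12 × 37.65) = 3.5658
ΔT = 3.5658² = 12.715 °C

12.7 °C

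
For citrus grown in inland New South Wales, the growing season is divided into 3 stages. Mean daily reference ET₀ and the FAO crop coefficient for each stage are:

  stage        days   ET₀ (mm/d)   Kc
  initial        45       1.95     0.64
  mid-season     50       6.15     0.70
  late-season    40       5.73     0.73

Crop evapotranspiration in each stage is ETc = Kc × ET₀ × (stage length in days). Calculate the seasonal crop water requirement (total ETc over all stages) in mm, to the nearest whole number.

initial: 0.64 × 1.95 × 45 = 56.16 mm
mid-season: 0.70 × 6.15 × 50 = 215.25 mm
late-season: 0.73 × 5.73 × 40 = 167.32 mm
Seasonal total = 438.73 mm

439 mm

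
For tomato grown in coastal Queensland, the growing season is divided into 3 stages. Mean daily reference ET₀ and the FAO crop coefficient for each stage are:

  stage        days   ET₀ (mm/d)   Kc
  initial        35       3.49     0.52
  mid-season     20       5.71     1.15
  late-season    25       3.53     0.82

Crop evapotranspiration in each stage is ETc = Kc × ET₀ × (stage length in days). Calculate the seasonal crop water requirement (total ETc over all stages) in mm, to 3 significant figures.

initial: 0.52 × 3.49 × 35 = 63.52 mm
mid-season: 1.15 × 5.71 × 20 = 131.33 mm
late-season: 0.82 × 3.53 × 25 = 72.37 mm
Seasonal total = 267.22 mm

267 mm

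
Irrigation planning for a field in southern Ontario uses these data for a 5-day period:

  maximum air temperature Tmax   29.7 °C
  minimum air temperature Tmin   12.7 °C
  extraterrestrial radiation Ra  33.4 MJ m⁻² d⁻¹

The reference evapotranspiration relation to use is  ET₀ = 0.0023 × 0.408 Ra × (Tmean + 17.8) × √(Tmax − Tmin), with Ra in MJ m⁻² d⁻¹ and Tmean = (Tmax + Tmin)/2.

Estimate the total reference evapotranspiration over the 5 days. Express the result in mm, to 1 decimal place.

25.2 mm

Tmean = (29.7 + 12.7)/2 = 21.20 °C
0.408 Ra = 0.408 × 33.4 = 13.6272 mm/d equivalent
ET₀ = 0.0023 × 13.6272 × (21.20 + 17.8) × √17.0 = 0.0023 × 13.6272 × 39.00 × 4.1231 = 5.0399 mm/d
Over 5 days: 5.0399 × 5 = 25.200 mm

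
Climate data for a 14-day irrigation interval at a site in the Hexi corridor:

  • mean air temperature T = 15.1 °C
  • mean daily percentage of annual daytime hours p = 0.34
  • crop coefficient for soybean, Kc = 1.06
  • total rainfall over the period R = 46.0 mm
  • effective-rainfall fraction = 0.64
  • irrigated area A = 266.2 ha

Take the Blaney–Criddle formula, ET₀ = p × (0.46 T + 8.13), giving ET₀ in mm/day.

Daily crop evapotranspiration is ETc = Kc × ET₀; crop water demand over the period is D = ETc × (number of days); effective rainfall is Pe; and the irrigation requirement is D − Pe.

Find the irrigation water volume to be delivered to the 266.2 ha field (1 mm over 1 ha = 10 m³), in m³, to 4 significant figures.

124100 m³

ET₀ = 0.34 × (0.46 × 15.1 + 8.13) = 0.34 × 15.076 = 5.1258 mm/d
ETc = Kc × ET₀ = 1.06 × 5.1258 = 5.4333 mm/d
Crop demand D = ETc × 14 d = 5.4333 × 14 = 76.066 mm
Pe = 0.64 × 46.0 = 29.440 mm
D − Pe = 76.066 − 29.440 = 46.626 mm
Volume = 46.626 mm × 266.2 ha × 10 = 124118.4 m³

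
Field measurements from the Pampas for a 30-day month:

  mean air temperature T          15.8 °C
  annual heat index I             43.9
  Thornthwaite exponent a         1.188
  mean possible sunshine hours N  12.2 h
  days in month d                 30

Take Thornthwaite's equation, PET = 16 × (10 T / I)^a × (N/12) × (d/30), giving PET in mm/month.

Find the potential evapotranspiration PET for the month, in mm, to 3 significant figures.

74.5 mm

10T/I = 10 × 15.8 / 43.9 = 3.5991
(10T/I)^a = 3.5991^1.188 = 4.5789
Uncorrected PET = 16 × 4.5789 = 73.262 mm
Correction = (N/12)(d/30) = (12.2/12)(30/30) = 1.0167
PET = 73.262 × 1.0167 = 74.485 mm/month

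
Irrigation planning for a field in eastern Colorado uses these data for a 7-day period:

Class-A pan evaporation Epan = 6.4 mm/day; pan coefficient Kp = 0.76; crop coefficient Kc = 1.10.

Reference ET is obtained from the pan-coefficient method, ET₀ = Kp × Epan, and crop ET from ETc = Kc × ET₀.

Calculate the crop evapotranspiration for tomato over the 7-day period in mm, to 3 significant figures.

ET₀ = 0.76 × 6.4 = 4.8640 mm/d
ETc = Kc × ET₀ = 1.10 × 4.8640 = 5.3504 mm/d
Over 7 days: 5.3504 × 7 = 37.453 mm

37.5 mm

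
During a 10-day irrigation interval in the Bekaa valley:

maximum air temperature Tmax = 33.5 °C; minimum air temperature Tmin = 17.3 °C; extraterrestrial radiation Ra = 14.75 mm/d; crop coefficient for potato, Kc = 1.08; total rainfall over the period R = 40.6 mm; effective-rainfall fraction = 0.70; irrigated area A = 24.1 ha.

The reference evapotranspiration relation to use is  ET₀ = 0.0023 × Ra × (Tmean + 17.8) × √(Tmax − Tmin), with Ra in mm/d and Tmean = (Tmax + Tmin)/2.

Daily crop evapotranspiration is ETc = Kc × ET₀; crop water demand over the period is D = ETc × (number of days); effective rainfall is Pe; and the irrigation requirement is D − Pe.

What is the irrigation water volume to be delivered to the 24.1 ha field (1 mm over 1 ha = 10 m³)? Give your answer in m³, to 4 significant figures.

8504 m³

Tmean = (33.5 + 17.3)/2 = 25.40 °C
ET₀ = 0.0023 × 14.75 × (25.40 + 17.8) × √16.2 = 0.0023 × 14.75 × 43.20 × 4.0249 = 5.8987 mm/d
ETc = Kc × ET₀ = 1.08 × 5.8987 = 6.3706 mm/d
Crop demand D = ETc × 10 d = 6.3706 × 10 = 63.706 mm
Pe = 0.70 × 40.6 = 28.420 mm
D − Pe = 63.706 − 28.420 = 35.286 mm
Volume = 35.286 mm × 24.1 ha × 10 = 8503.9 m³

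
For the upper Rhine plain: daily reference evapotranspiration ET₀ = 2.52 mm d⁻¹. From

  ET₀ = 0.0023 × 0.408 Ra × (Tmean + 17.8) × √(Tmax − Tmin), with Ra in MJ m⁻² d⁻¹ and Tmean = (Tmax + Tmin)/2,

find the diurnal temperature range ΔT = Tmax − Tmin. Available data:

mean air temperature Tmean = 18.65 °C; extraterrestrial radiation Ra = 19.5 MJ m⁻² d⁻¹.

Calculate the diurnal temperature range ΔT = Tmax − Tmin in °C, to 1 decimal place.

√ΔT = ET₀ / [0.0023 × 0.408 × Ra × (Tmean+17.8)] = 2.52 / (0.0023 × 7.9560 × 36.45) = 3.7782
ΔT = 3.7782² = 14.275 °C

14.3 °C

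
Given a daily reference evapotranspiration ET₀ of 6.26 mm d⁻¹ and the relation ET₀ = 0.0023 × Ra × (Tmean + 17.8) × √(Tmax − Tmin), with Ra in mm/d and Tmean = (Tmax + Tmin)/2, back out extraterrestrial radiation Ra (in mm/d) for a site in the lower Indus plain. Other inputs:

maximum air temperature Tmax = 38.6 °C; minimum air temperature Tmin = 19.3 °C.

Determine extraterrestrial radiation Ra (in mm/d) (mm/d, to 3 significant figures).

13.3 mm/d

Tmean = 28.95 °C; √ΔT = 4.3932
Ra = ET₀ / [0.0023 × (Tmean+17.8) × √ΔT] = 6.26 / (0.0023 × 46.75 × 4.3932) = 13.252 mm/d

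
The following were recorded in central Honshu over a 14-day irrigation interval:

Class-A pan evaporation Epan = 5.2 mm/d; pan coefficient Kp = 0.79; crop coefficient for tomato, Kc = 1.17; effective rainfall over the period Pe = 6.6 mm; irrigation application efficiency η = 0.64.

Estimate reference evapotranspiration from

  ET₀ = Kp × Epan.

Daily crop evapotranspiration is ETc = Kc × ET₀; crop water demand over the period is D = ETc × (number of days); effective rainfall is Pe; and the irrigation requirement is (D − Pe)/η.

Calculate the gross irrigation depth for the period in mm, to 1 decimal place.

94.8 mm

ET₀ = 0.79 × 5.2 = 4.1080 mm/d
ETc = Kc × ET₀ = 1.17 × 4.1080 = 4.8064 mm/d
Crop demand D = ETc × 14 d = 4.8064 × 14 = 67.290 mm
D − Pe = 67.290 − 6.6 = 60.690 mm
Gross irrigation = 60.690 / 0.64 = 94.828 mm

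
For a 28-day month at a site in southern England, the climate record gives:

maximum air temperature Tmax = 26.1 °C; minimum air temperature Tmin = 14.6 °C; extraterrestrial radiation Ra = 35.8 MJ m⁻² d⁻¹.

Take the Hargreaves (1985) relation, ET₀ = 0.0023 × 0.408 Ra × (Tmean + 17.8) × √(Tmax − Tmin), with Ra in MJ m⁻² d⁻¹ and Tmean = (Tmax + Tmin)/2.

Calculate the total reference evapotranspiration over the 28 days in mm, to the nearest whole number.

Tmean = (26.1 + 14.6)/2 = 20.35 °C
0.408 Ra = 0.408 × 35.8 = 14.6064 mm/d equivalent
ET₀ = 0.0023 × 14.6064 × (20.35 + 17.8) × √11.5 = 0.0023 × 14.6064 × 38.15 × 3.3912 = 4.3463 mm/d
Over 28 days: 4.3463 × 28 = 121.696 mm

122 mm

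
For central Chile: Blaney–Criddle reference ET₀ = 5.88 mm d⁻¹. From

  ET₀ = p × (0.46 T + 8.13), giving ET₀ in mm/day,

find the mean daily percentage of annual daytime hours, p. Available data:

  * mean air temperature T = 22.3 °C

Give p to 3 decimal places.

0.320

p = ET₀ / (0.46 T + 8.13) = 5.88 / (0.46 × 22.3 + 8.13) = 5.88 / 18.388 = 0.3198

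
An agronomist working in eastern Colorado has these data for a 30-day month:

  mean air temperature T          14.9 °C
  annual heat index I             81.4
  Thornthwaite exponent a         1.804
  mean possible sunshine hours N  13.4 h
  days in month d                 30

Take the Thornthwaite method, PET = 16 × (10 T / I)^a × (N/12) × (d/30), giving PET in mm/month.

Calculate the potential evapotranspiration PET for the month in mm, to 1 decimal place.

10T/I = 10 × 14.9 / 81.4 = 1.8305
(10T/I)^a = 1.8305^1.804 = 2.9763
Uncorrected PET = 16 × 2.9763 = 47.621 mm
Correction = (N/12)(d/30) = (13.4/12)(30/30) = 1.1167
PET = 47.621 × 1.1167 = 53.178 mm/month

53.2 mm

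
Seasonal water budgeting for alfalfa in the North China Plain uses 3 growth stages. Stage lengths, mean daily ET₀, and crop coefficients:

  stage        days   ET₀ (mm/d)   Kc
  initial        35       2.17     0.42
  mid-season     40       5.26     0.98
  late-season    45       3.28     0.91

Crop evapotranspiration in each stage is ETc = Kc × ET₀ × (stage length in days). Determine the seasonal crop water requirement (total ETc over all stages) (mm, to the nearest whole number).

372 mm

initial: 0.42 × 2.17 × 35 = 31.90 mm
mid-season: 0.98 × 5.26 × 40 = 206.19 mm
late-season: 0.91 × 3.28 × 45 = 134.32 mm
Seasonal total = 372.41 mm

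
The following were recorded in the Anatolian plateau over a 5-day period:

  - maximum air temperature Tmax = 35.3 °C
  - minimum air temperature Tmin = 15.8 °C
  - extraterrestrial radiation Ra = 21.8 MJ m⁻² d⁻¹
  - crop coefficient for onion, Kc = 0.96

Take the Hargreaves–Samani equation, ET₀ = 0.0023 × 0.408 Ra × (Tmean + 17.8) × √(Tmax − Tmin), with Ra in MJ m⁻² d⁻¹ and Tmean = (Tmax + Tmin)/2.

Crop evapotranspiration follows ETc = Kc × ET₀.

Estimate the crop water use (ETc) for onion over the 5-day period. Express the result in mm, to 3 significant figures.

Tmean = (35.3 + 15.8)/2 = 25.55 °C
0.408 Ra = 0.408 × 21.8 = 8.8944 mm/d equivalent
ET₀ = 0.0023 × 8.8944 × (25.55 + 17.8) × √19.5 = 0.0023 × 8.8944 × 43.35 × 4.4159 = 3.9161 mm/d
ETc = Kc × ET₀ = 0.96 × 3.9161 = 3.7595 mm/d
Over 5 days: 3.7595 × 5 = 18.798 mm

18.8 mm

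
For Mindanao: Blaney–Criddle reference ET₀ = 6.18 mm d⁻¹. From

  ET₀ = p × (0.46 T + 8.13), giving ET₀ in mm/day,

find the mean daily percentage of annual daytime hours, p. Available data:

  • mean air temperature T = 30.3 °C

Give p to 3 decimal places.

p = ET₀ / (0.46 T + 8.13) = 6.18 / (0.46 × 30.3 + 8.13) = 6.18 / 22.068 = 0.2800

0.280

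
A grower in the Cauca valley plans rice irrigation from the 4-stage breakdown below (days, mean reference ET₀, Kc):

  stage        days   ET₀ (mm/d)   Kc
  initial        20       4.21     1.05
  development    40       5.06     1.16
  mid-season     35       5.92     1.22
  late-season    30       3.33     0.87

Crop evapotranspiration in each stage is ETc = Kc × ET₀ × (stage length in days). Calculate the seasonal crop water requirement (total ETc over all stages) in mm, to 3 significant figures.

663 mm

initial: 1.05 × 4.21 × 20 = 88.41 mm
development: 1.16 × 5.06 × 40 = 234.78 mm
mid-season: 1.22 × 5.92 × 35 = 252.78 mm
late-season: 0.87 × 3.33 × 30 = 86.91 mm
Seasonal total = 662.88 mm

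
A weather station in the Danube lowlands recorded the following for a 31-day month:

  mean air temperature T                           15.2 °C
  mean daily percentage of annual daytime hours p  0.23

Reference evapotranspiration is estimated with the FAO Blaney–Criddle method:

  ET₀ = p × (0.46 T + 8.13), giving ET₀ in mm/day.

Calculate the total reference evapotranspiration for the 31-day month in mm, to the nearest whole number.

ET₀ = 0.23 × (0.46 × 15.2 + 8.13) = 0.23 × 15.122 = 3.4781 mm/d
Monthly total = 3.4781 × 31 = 107.821 mm

108 mm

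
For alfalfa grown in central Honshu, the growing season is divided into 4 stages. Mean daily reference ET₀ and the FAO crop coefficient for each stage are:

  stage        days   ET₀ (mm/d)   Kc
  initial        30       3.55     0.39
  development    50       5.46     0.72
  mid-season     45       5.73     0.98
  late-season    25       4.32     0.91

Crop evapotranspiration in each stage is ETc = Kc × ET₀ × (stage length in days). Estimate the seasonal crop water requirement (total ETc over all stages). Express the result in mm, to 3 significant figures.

initial: 0.39 × 3.55 × 30 = 41.54 mm
development: 0.72 × 5.46 × 50 = 196.56 mm
mid-season: 0.98 × 5.73 × 45 = 252.69 mm
late-season: 0.91 × 4.32 × 25 = 98.28 mm
Seasonal total = 589.07 mm

589 mm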